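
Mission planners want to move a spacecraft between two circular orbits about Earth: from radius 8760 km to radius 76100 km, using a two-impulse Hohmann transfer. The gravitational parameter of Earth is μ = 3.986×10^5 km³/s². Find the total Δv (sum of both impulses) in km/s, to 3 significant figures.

Δv = 3.54 km/s

Semi-major axis of the transfer orbit: a_t = (8760 + 76100)/2 = 42430 km.
Circular speed at r₁: v₁ = √(μ/r₁) = √(3.986×10^5/8760) = 6.746 km/s.
On the transfer ellipse at r₁, v² = μ(2/r − 1/a) gives v_p = √[μ(2/r₁ − 1/a_t)] = 9.034 km/s.
First burn Δv₁ = |v_p − v₁| = 2.288 km/s.
Circular speed at r₂: v₂ = √(μ/r₂) = 2.289 km/s.
Transfer-orbit speed at r₂: v_a = √[μ(2/r₂ − 1/a_t)] = 1.040 km/s.
Second burn Δv₂ = |v₂ − v_a| = 1.249 km/s.
Total Δv = Δv₁ + Δv₂ = 3.537 km/s.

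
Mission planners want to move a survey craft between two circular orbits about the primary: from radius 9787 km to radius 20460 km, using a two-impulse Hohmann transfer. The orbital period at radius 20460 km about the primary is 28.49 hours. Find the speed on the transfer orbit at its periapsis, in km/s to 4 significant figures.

From Kepler's third law T² = 4π²r³/μ at r = 20460 km, T = 28.49 hours = 28.49 × 3600 s = 1.02564×10^5 s: μ = 4π²r³/T² = 32143.0 km³/s².
Semi-major axis of the transfer orbit: a_t = (9787 + 20460)/2 = 15123.5 km.
At periapsis, r = 9787 km.
Applying v² = μ(2/r − 1/a_t): v = 2.108 km/s.

v = 2.108 km/s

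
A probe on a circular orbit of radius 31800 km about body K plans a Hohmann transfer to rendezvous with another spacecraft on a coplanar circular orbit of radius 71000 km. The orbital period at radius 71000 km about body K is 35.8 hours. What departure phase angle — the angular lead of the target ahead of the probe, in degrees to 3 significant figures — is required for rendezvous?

φ = 69.1°

From Kepler's third law T² = 4π²r³/μ at r = 71000 km, T = 35.8 hours = 35.8 × 3600 s = 1.2888×10^5 s: μ = 4π²r³/T² = 8.50675×10^5 km³/s².
The Hohmann ellipse has a_t = (r₁ + r₂)/2 = 51400 km.
Transfer time t = π√(a_t³/μ) = 39690 s.
The target's mean motion on its circular orbit is ω₂ = √(μ/r₂³) = 4.875×10^-5 rad/s.
Angle swept by the target during transfer: ω₂·t = 1.935 rad = 110.9°.
The probe traverses 180° on the transfer ellipse, so the target must lead by 180° − 110.9° = 69.1°.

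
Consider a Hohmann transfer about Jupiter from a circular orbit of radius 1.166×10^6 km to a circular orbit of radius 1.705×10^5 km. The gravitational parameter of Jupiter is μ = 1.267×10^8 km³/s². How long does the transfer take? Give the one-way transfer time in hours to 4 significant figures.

Transfer-ellipse semi-major axis a_t = (r₁ + r₂)/2 = (1.166×10^6 + 1.705×10^5)/2 = 6.6825×10^5 km.
By Kepler's third law the transfer-orbit period is T = 2π√(a_t³/μ), so t = T/2 = 1.5246×10^5 s.
Converting: 1.5246×10^5 s ÷ 3600 s/hour = 42.35 hours.

t = 42.35 hours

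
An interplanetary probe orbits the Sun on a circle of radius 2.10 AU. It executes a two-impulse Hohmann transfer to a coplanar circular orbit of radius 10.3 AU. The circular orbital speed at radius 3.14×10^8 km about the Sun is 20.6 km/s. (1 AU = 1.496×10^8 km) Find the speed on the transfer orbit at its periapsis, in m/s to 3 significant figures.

v = 26500 m/s

From the circular-orbit relation v² = μ/r at r = 3.14×10^8 km: μ = v²r = (20.6)² × 3.14×10^8 = 1.33249×10^11 km³/s².
In km: r₁ = 2.10 × 1.496×10^8 = 3.1416×10^8 km; r₂ = 10.3 × 1.496×10^8 = 1.54088×10^9 km.
Transfer-ellipse semi-major axis a_t = (r₁ + r₂)/2 = (3.1416×10^8 + 1.54088×10^9)/2 = 9.2752×10^8 km.
The periapsis of the transfer ellipse is at r = 3.1416×10^8 km.
From the vis-viva equation, v = √[μ(2/r − 1/a_t)] = 26.54 km/s.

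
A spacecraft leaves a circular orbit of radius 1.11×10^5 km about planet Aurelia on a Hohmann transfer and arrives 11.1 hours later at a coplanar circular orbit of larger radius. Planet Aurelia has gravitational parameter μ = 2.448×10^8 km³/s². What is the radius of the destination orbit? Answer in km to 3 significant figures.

Transfer time t = 11.1 hours = 39960 s, and t = π√(a_t³/μ).
So a_t = (μ t²/π²)^(1/3) = (2.448×10^8 × (39960)² / π²)^(1/3) = 3.4087×10^5 km.
Since a_t = (r₁ + r₂)/2, r₂ = 2a_t − r₁ = 2×3.4087×10^5 − 1.110×10^5 = 5.7074×10^5 km.

r₂ = 5.71×10^5 km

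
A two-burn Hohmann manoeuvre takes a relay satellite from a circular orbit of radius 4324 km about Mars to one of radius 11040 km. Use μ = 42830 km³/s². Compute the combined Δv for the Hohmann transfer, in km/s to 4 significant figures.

Semi-major axis of the transfer orbit: a_t = (4324 + 11040)/2 = 7682 km.
At r₁ the circular-orbit speed is v₁ = √(μ/r₁) = 3.1472 km/s.
Transfer-orbit speed at r₁ (vis-viva equation): v_p = √[μ(2/r₁ − 1/a_t)] = 3.7729 km/s.
First burn Δv₁ = |v_p − v₁| = 0.6257 km/s.
At r₂, v₂ = √(μ/r₂) = 1.96965 km/s.
Transfer-orbit speed at r₂: v_a = √[μ(2/r₂ − 1/a_t)] = 1.47773 km/s.
Second burn Δv₂ = |v₂ − v_a| = 0.4919 km/s.
Δv = Δv₁ + Δv₂ = 0.6257 + 0.4919 = 1.118 km/s.

Δv = 1.118 km/s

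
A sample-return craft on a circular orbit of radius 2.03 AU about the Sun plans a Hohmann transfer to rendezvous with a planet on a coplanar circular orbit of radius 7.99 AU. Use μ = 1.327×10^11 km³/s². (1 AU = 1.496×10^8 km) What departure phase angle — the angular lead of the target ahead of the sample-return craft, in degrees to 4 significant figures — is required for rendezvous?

φ = 90.63°

In km: r₁ = 2.03 × 1.496×10^8 = 3.03688×10^8 km; r₂ = 7.99 × 1.496×10^8 = 1.195304×10^9 km.
Transfer-ellipse semi-major axis a_t = (r₁ + r₂)/2 = (3.03688×10^8 + 1.195304×10^9)/2 = 7.49496×10^8 km.
Transfer time t = π√(a_t³/μ) = 1.76957×10^8 s.
The target's mean motion on its circular orbit is ω₂ = √(μ/r₂³) = 8.81491×10^-9 rad/s.
Angle swept by the target during transfer: ω₂·t = 1.55986 rad = 89.37°.
Arrival is 180° from departure on the ellipse, so φ = 180° − 89.37° = 90.63°.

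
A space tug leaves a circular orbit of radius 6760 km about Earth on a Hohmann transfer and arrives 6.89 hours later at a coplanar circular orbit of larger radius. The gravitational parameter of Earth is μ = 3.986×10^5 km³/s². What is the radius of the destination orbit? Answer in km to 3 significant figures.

Transfer time t = 6.89 hours = 24804 s, and t = π√(a_t³/μ).
So a_t = (μ t²/π²)^(1/3) = (3.986×10^5 × (24804)² / π²)^(1/3) = 29181 km.
Since a_t = (r₁ + r₂)/2, r₂ = 2a_t − r₁ = 2×29181 − 6760 = 51602 km.

r₂ = 51600 km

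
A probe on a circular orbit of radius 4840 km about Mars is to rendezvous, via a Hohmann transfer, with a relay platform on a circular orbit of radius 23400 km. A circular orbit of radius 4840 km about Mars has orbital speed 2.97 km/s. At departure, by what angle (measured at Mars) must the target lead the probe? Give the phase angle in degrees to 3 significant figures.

From the circular-orbit relation v² = μ/r at r = 4840 km: μ = v²r = (2.97)² × 4840 = 42693.2 km³/s².
The Hohmann ellipse has a_t = (r₁ + r₂)/2 = 14120 km.
The half-period of the transfer ellipse is t = π√(a_t³/μ) = 25511 s.
The target's mean motion on its circular orbit is ω₂ = √(μ/r₂³) = 5.7724×10^-5 rad/s.
Angle swept by the target during transfer: ω₂·t = 1.4726 rad = 84.37°.
The probe traverses 180° on the transfer ellipse, so the target must lead by 180° − 84.37° = 95.6°.

φ = 95.6°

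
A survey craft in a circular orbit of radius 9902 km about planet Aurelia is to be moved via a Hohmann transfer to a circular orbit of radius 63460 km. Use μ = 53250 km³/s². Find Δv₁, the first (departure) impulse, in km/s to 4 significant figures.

The Hohmann ellipse has a_t = (r₁ + r₂)/2 = 36681 km.
Circular speed at r = 9902 km: v_c = √(μ/r) = 2.3190 km/s.
Transfer-orbit speed at the same r (vis-viva, a = a_t): v_t = √[μ(2/r − 1/a_t)] = 3.0502 km/s.
Δv₁ = |v_t − v_c| = |3.0502 − 2.3190| = 0.7312 km/s.

Δv₁ = 0.7312 km/s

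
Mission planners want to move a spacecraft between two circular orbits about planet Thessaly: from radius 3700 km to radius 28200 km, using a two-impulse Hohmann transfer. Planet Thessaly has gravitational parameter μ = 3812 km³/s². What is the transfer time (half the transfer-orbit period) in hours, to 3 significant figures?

The Hohmann ellipse has a_t = (r₁ + r₂)/2 = 15950 km.
By Kepler's third law the transfer-orbit period is T = 2π√(a_t³/μ), so t = T/2 = 1.025×10^5 s.
Converting: 1.025×10^5 s ÷ 3600 s/hour = 28.5 hours.

t = 28.5 hours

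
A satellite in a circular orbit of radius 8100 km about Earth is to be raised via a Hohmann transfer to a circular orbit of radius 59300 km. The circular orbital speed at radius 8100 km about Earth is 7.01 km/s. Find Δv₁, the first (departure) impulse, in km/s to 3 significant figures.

From the circular-orbit relation v² = μ/r at r = 8100 km: μ = v²r = (7.01)² × 8100 = 3.98035×10^5 km³/s².
Semi-major axis of the transfer orbit: a_t = (8100 + 59300)/2 = 33700 km.
Circular speed at r = 8100 km: v_c = √(μ/r) = 7.010 km/s.
Transfer-orbit speed at the same r (vis-viva, a = a_t): v_t = √[μ(2/r − 1/a_t)] = 9.299 km/s.
Δv₁ = |v_t − v_c| = |9.299 − 7.010| = 2.289 km/s.

Δv₁ = 2.29 km/s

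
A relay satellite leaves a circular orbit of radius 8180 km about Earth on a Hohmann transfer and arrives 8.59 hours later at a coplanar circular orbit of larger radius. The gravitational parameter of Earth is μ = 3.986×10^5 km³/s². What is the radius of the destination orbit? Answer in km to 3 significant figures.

r₂ = 59400 km

Transfer time t = 8.59 hours = 30924 s, and t = π√(a_t³/μ).
So a_t = (μ t²/π²)^(1/3) = (3.986×10^5 × (30924)² / π²)^(1/3) = 33802 km.
Since a_t = (r₁ + r₂)/2, r₂ = 2a_t − r₁ = 2×33802 − 8180 = 59424 km.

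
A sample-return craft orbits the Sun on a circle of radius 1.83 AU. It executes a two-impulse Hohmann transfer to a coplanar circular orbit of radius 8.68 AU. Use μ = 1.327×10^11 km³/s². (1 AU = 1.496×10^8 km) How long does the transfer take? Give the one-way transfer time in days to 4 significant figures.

In km: r₁ = 1.83 × 1.496×10^8 = 2.73768×10^8 km; r₂ = 8.68 × 1.496×10^8 = 1.298528×10^9 km.
Semi-major axis of the transfer orbit: a_t = (2.73768×10^8 + 1.298528×10^9)/2 = 7.86148×10^8 km.
Transfer time t = π√(a_t³/μ) = π√((7.86148×10^8)³ / 1.327×10^11) = 1.901×10^8 s.
Converting: 1.901×10^8 s ÷ 86400 s/day = 2200 days.

t = 2200 days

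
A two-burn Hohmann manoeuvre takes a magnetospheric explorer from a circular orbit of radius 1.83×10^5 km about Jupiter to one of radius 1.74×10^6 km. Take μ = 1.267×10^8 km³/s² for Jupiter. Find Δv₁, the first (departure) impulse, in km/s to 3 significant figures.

Transfer-ellipse semi-major axis a_t = (r₁ + r₂)/2 = (1.830×10^5 + 1.740×10^6)/2 = 9.615×10^5 km.
Circular speed at r = 1.830×10^5 km: v_c = √(μ/r) = 26.313 km/s.
Vis-viva on the transfer ellipse at r = 1.830×10^5 km gives v_t = √[μ(2/r − 1/a_t)] = 35.397 km/s.
Δv₁ = |v_t − v_c| = |35.397 − 26.313| = 9.084 km/s.

Δv₁ = 9.08 km/s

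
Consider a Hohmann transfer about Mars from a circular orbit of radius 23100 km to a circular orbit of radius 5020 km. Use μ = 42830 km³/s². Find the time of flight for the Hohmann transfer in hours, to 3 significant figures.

t = 7.03 hours

The Hohmann ellipse has a_t = (r₁ + r₂)/2 = 14060 km.
Half the transfer-orbit period gives t = π√(a_t³/μ) = 25310 s.
Converting: 25310 s ÷ 3600 s/hour = 7.03 hours.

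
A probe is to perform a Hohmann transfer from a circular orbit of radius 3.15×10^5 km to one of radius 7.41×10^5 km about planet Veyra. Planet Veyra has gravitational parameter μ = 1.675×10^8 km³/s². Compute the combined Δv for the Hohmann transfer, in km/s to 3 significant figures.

Δv = 7.68 km/s

Transfer-ellipse semi-major axis a_t = (r₁ + r₂)/2 = (3.150×10^5 + 7.410×10^5)/2 = 5.280×10^5 km.
Circular speed at r₁: v₁ = √(μ/r₁) = √(1.675×10^8/3.150×10^5) = 23.060 km/s.
On the transfer ellipse at r₁, vis-viva equation gives v_p = √[μ(2/r₁ − 1/a_t)] = 27.318 km/s.
First burn Δv₁ = |v_p − v₁| = 4.258 km/s.
Circular speed at r₂: v₂ = √(μ/r₂) = 15.035 km/s.
Transfer-orbit speed at r₂: v_a = √[μ(2/r₂ − 1/a_t)] = 11.613 km/s.
Second burn Δv₂ = |v₂ − v_a| = 3.422 km/s.
Δv = Δv₁ + Δv₂ = 4.258 + 3.422 = 7.680 km/s.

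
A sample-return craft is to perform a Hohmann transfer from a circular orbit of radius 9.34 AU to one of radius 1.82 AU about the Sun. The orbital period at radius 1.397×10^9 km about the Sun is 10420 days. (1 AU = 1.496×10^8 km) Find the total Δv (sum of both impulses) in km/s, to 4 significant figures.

From Kepler's third law T² = 4π²r³/μ at r = 1.397×10^9 km, T = 10420 days = 10420 × 86400 s = 9.00288×10^8 s: μ = 4π²r³/T² = 1.32796×10^11 km³/s².
In km: r₁ = 9.34 × 1.496×10^8 = 1.397264×10^9 km; r₂ = 1.82 × 1.496×10^8 = 2.72272×10^8 km.
Transfer-ellipse semi-major axis a_t = (r₁ + r₂)/2 = (1.397264×10^9 + 2.72272×10^8)/2 = 8.34768×10^8 km.
Circular speed at r₁: v₁ = √(μ/r₁) = √(1.32796×10^11/1.397264×10^9) = 9.749 km/s.
On the transfer ellipse at r₁, v² = μ(2/r − 1/a) gives v_a = √[μ(2/r₁ − 1/a_t)] = 5.568 km/s.
First burn Δv₁ = |v_a − v₁| = 4.181 km/s.
Circular speed at r₂: v₂ = √(μ/r₂) = 22.0847 km/s.
Transfer-orbit speed at r₂: v_p = √[μ(2/r₂ − 1/a_t)] = 28.5725 km/s.
Second burn Δv₂ = |v₂ − v_p| = 6.488 km/s.
Δv = Δv₁ + Δv₂ = 4.181 + 6.488 = 10.67 km/s.

Δv = 10.67 km/s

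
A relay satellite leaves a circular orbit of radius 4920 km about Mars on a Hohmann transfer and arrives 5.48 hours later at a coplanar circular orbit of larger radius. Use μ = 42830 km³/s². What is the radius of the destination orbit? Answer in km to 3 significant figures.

Transfer time t = 5.48 hours = 19728 s, and t = π√(a_t³/μ).
So a_t = (μ t²/π²)^(1/3) = (42830 × (19728)² / π²)^(1/3) = 11909 km.
Since a_t = (r₁ + r₂)/2, r₂ = 2a_t − r₁ = 2×11909 − 4920 = 18898 km.

r₂ = 18900 km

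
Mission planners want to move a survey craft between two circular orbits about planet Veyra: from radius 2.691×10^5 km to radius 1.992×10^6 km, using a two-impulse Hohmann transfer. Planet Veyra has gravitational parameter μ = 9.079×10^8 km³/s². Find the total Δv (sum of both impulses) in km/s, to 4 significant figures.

Semi-major axis of the transfer orbit: a_t = (2.691×10^5 + 1.992×10^6)/2 = 1.13055×10^6 km.
At r₁ the circular-orbit speed is v₁ = √(μ/r₁) = 58.08 km/s.
Transfer-orbit speed at r₁ (vis-viva): v_p = √[μ(2/r₁ − 1/a_t)] = 77.10 km/s.
First burn Δv₁ = |v_p − v₁| = 19.02 km/s.
At r₂, v₂ = √(μ/r₂) = 21.35 km/s.
Transfer-orbit speed at r₂: v_a = √[μ(2/r₂ − 1/a_t)] = 10.42 km/s.
Second burn Δv₂ = |v₂ − v_a| = 10.93 km/s.
Δv = Δv₁ + Δv₂ = 19.02 + 10.93 = 29.95 km/s.

Δv = 29.95 km/s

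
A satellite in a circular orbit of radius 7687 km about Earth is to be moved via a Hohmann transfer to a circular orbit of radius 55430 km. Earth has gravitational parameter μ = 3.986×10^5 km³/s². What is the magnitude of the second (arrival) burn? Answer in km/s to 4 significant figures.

Δv₂ = 1.358 km/s

Transfer-ellipse semi-major axis a_t = (r₁ + r₂)/2 = (7687 + 55430)/2 = 31558.5 km.
On the circular orbit at r = 55430 km, v_c = √(μ/r) = 2.6816 km/s.
Transfer-orbit speed at the same r (vis-viva, a = a_t): v_t = √[μ(2/r − 1/a_t)] = 1.3235 km/s.
Δv₂ = |v_t − v_c| = |1.3235 − 2.6816| = 1.358 km/s.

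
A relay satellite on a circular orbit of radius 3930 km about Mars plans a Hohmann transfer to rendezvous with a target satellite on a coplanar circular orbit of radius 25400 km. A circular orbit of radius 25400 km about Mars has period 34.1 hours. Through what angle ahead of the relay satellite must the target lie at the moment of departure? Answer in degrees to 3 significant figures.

φ = 101°

From Kepler's third law T² = 4π²r³/μ at r = 25400 km, T = 34.1 hours = 34.1 × 3600 s = 1.2276×10^5 s: μ = 4π²r³/T² = 42928.6 km³/s².
The Hohmann ellipse has a_t = (r₁ + r₂)/2 = 14665 km.
The half-period of the transfer ellipse is t = π√(a_t³/μ) = 26927.7 s.
The target's mean motion on its circular orbit is ω₂ = √(μ/r₂³) = 5.11827×10^-5 rad/s.
Angle swept by the target during transfer: ω₂·t = 1.3782 rad = 78.97°.
The relay satellite traverses 180° on the transfer ellipse, so the target must lead by 180° − 78.97° = 101°.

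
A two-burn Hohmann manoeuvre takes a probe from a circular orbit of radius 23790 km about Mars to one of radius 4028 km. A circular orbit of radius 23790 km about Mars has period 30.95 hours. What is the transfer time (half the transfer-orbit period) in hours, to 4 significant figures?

From Kepler's third law T² = 4π²r³/μ at r = 23790 km, T = 30.95 hours = 30.95 × 3600 s = 1.1142×10^5 s: μ = 4π²r³/T² = 42817.1 km³/s².
Transfer-ellipse semi-major axis a_t = (r₁ + r₂)/2 = (23790 + 4028)/2 = 13909 km.
Half the transfer-orbit period gives t = π√(a_t³/μ) = 24905 s.
Converting: 24905 s ÷ 3600 s/hour = 6.918 hours.

t = 6.918 hours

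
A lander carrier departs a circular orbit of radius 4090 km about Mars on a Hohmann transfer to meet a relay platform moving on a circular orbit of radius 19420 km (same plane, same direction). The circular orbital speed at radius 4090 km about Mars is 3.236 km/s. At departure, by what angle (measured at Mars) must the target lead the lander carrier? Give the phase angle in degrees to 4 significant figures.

From the circular-orbit relation v² = μ/r at r = 4090 km: μ = v²r = (3.236)² × 4090 = 42829.2 km³/s².
Transfer-ellipse semi-major axis a_t = (r₁ + r₂)/2 = (4090 + 19420)/2 = 11755 km.
Transfer time t = π√(a_t³/μ) = 19347 s.
Target angular speed ω₂ = √(μ/r₂³) = 7.6471×10^-5 rad/s.
Angle swept by the target during transfer: ω₂·t = 1.4795 rad = 84.77°.
Arrival is 180° from departure on the ellipse, so φ = 180° − 84.77° = 95.23°.

φ = 95.23°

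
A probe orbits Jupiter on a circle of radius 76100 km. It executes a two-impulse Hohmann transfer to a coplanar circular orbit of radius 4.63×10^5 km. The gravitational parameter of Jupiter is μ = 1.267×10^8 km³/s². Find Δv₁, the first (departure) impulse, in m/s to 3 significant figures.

Δv₁ = 12700 m/s

Semi-major axis of the transfer orbit: a_t = (76100 + 4.630×10^5)/2 = 2.6955×10^5 km.
On the circular orbit at r = 76100 km, v_c = √(μ/r) = 40.803 km/s.
Transfer-orbit speed at the same r (vis-viva, a = a_t): v_t = √[μ(2/r − 1/a_t)] = 53.477 km/s.
Δv₁ = |v_t − v_c| = |53.477 − 40.803| = 12.67 km/s.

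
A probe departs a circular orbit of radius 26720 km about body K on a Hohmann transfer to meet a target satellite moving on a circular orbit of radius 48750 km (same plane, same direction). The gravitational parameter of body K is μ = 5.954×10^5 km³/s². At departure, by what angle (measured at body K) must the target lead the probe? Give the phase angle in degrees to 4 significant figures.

The Hohmann ellipse has a_t = (r₁ + r₂)/2 = 37735 km.
The half-period of the transfer ellipse is t = π√(a_t³/μ) = 29844.3 s.
The target's mean motion on its circular orbit is ω₂ = √(μ/r₂³) = 7.16873×10^-5 rad/s.
Angle swept by the target during transfer: ω₂·t = 2.1395 rad = 122.58°.
The probe traverses 180° on the transfer ellipse, so the target must lead by 180° − 122.58° = 57.42°.

φ = 57.42°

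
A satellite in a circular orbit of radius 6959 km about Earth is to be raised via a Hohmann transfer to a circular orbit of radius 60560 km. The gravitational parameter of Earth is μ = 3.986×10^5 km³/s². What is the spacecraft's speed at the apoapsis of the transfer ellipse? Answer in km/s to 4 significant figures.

v = 1.165 km/s

Transfer-ellipse semi-major axis a_t = (r₁ + r₂)/2 = (6959 + 60560)/2 = 33759.5 km.
The apoapsis of the transfer ellipse is at r = 60560 km.
Applying v² = μ(2/r − 1/a_t): v = 1.165 km/s.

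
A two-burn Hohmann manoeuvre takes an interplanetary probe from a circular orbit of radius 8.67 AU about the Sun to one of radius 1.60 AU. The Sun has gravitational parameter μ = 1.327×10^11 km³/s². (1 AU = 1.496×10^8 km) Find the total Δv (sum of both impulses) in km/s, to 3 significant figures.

Δv = 11.5 km/s

In km: r₁ = 8.67 × 1.496×10^8 = 1.297032×10^9 km; r₂ = 1.60 × 1.496×10^8 = 2.3936×10^8 km.
The Hohmann ellipse has a_t = (r₁ + r₂)/2 = 7.68196×10^8 km.
At r₁ the circular-orbit speed is v₁ = √(μ/r₁) = 10.115 km/s.
Transfer-orbit speed at r₁ (vis-viva equation): v_a = √[μ(2/r₁ − 1/a_t)] = 5.6461 km/s.
First burn Δv₁ = |v_a − v₁| = 4.469 km/s.
At r₂, v₂ = √(μ/r₂) = 23.546 km/s.
Transfer-orbit speed at r₂: v_p = √[μ(2/r₂ − 1/a_t)] = 30.595 km/s.
Second burn Δv₂ = |v₂ − v_p| = 7.049 km/s.
Δv = Δv₁ + Δv₂ = 4.469 + 7.049 = 11.52 km/s.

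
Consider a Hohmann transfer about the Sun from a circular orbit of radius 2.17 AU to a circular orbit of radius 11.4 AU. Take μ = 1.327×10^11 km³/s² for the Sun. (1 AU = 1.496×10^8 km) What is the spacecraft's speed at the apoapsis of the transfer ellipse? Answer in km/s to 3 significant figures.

v = 4.99 km/s

In km: r₁ = 2.17 × 1.496×10^8 = 3.24632×10^8 km; r₂ = 11.4 × 1.496×10^8 = 1.70544×10^9 km.
Semi-major axis of the transfer orbit: a_t = (3.24632×10^8 + 1.70544×10^9)/2 = 1.015036×10^9 km.
At apoapsis, r = 1.70544×10^9 km.
From the vis-viva equation, v = √[μ(2/r − 1/a_t)] = 4.989 km/s.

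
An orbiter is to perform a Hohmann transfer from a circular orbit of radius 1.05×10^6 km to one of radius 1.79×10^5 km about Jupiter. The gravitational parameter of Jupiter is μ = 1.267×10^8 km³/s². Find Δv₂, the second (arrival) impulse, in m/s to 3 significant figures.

Δv₂ = 8170 m/s

Semi-major axis of the transfer orbit: a_t = (1.050×10^6 + 1.790×10^5)/2 = 6.145×10^5 km.
On the circular orbit at r = 1.790×10^5 km, v_c = √(μ/r) = 26.605 km/s.
Vis-viva on the transfer ellipse at r = 1.790×10^5 km gives v_t = √[μ(2/r − 1/a_t)] = 34.777 km/s.
Δv₂ = |v_t − v_c| = |34.777 − 26.605| = 8.172 km/s.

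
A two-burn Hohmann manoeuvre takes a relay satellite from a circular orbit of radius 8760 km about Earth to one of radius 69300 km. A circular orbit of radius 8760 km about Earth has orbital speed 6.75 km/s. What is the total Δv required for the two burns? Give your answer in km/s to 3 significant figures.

From the circular-orbit relation v² = μ/r at r = 8760 km: μ = v²r = (6.75)² × 8760 = 3.99128×10^5 km³/s².
Transfer-ellipse semi-major axis a_t = (r₁ + r₂)/2 = (8760 + 69300)/2 = 39030 km.
At r₁ the circular-orbit speed is v₁ = √(μ/r₁) = 6.750 km/s.
On the transfer ellipse at r₁, vis-viva gives v_p = √[μ(2/r₁ − 1/a_t)] = 8.994 km/s.
First burn Δv₁ = |v_p − v₁| = 2.244 km/s.
At r₂, v₂ = √(μ/r₂) = 2.400 km/s.
Transfer-orbit speed at r₂: v_a = √[μ(2/r₂ − 1/a_t)] = 1.137 km/s.
Second burn Δv₂ = |v₂ − v_a| = 1.263 km/s.
Δv = Δv₁ + Δv₂ = 2.244 + 1.263 = 3.507 km/s.

Δv = 3.51 km/s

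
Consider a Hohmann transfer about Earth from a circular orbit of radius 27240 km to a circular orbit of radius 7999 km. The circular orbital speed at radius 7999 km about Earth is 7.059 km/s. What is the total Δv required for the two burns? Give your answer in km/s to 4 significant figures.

From the circular-orbit relation v² = μ/r at r = 7999 km: μ = v²r = (7.059)² × 7999 = 3.98586×10^5 km³/s².
Transfer-ellipse semi-major axis a_t = (r₁ + r₂)/2 = (27240 + 7999)/2 = 17619.5 km.
At r₁ the circular-orbit speed is v₁ = √(μ/r₁) = 3.825 km/s.
On the transfer ellipse at r₁, v² = μ(2/r − 1/a) gives v_a = √[μ(2/r₁ − 1/a_t)] = 2.577 km/s.
First burn Δv₁ = |v_a − v₁| = 1.248 km/s.
Circular speed at r₂: v₂ = √(μ/r₂) = 7.059 km/s.
Transfer-orbit speed at r₂: v_p = √[μ(2/r₂ − 1/a_t)] = 8.777 km/s.
Second burn Δv₂ = |v₂ − v_p| = 1.718 km/s.
Total Δv = Δv₁ + Δv₂ = 2.966 km/s.

Δv = 2.966 km/s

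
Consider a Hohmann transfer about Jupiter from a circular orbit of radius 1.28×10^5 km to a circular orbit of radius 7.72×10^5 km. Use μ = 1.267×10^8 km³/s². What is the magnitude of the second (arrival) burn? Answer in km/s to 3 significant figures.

Transfer-ellipse semi-major axis a_t = (r₁ + r₂)/2 = (1.280×10^5 + 7.720×10^5)/2 = 4.500×10^5 km.
On the circular orbit at r = 7.720×10^5 km, v_c = √(μ/r) = 12.81 km/s.
Vis-viva on the transfer ellipse at r = 7.720×10^5 km gives v_t = √[μ(2/r − 1/a_t)] = 6.832 km/s.
Δv₂ = |v_t − v_c| = |6.832 − 12.81| = 5.978 km/s.

Δv₂ = 5.98 km/s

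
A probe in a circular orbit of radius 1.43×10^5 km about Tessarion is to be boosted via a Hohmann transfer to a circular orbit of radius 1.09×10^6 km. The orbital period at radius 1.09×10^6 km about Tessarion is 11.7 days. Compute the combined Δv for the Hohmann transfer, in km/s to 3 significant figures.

Δv = 9.68 km/s

From Kepler's third law T² = 4π²r³/μ at r = 1.09×10^6 km, T = 11.7 days = 11.7 × 86400 s = 1.01088×10^6 s: μ = 4π²r³/T² = 5.00311×10^7 km³/s².
Transfer-ellipse semi-major axis a_t = (r₁ + r₂)/2 = (1.430×10^5 + 1.090×10^6)/2 = 6.165×10^5 km.
At r₁ the circular-orbit speed is v₁ = √(μ/r₁) = 18.70475 km/s.
Transfer-orbit speed at r₁ (vis-viva equation): v_p = √[μ(2/r₁ − 1/a_t)] = 24.87131 km/s.
First burn Δv₁ = |v_p − v₁| = 6.167 km/s.
At r₂, v₂ = √(μ/r₂) = 6.775 km/s.
Transfer-orbit speed at r₂: v_a = √[μ(2/r₂ − 1/a_t)] = 3.263 km/s.
Second burn Δv₂ = |v₂ − v_a| = 3.512 km/s.
Total Δv = Δv₁ + Δv₂ = 9.679 km/s.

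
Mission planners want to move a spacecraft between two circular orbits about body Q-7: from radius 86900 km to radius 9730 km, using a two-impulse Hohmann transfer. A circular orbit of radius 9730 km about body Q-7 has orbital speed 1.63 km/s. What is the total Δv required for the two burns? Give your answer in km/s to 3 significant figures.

Δv = 0.857 km/s

From the circular-orbit relation v² = μ/r at r = 9730 km: μ = v²r = (1.63)² × 9730 = 25851.6 km³/s².
Semi-major axis of the transfer orbit: a_t = (86900 + 9730)/2 = 48315 km.
Circular speed at r₁: v₁ = √(μ/r₁) = √(25851.6/86900) = 0.545424 km/s.
Transfer-orbit speed at r₁ (vis-viva equation): v_a = √[μ(2/r₁ − 1/a_t)] = 0.244765 km/s.
First burn Δv₁ = |v_a − v₁| = 0.3007 km/s.
Circular speed at r₂: v₂ = √(μ/r₂) = 1.630 km/s.
Transfer-orbit speed at r₂: v_p = √[μ(2/r₂ − 1/a_t)] = 2.186 km/s.
Second burn Δv₂ = |v₂ − v_p| = 0.5560 km/s.
Total Δv = Δv₁ + Δv₂ = 0.8567 km/s.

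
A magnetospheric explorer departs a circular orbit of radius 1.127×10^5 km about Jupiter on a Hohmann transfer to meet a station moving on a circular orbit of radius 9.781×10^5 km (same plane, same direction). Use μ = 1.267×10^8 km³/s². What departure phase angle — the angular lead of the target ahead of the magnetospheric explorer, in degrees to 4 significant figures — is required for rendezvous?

The Hohmann ellipse has a_t = (r₁ + r₂)/2 = 5.454×10^5 km.
Transfer time t = π√(a_t³/μ) = 1.1242×10^5 s.
The target's mean motion on its circular orbit is ω₂ = √(μ/r₂³) = 1.1636×10^-5 rad/s.
Angle swept by the target during transfer: ω₂·t = 1.30812 rad = 74.9498°.
The magnetospheric explorer traverses 180° on the transfer ellipse, so the target must lead by 180° − 74.9498° = 105.1°.

φ = 105.1°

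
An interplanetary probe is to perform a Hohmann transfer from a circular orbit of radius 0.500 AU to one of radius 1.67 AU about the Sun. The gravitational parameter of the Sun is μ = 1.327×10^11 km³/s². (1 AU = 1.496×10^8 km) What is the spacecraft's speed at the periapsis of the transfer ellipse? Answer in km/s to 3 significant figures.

v = 52.3 km/s

In km: r₁ = 0.500 × 1.496×10^8 = 7.480×10^7 km; r₂ = 1.67 × 1.496×10^8 = 2.49832×10^8 km.
Semi-major axis of the transfer orbit: a_t = (7.480×10^7 + 2.49832×10^8)/2 = 1.62316×10^8 km.
The periapsis of the transfer ellipse is at r = 7.480×10^7 km.
From the vis-viva equation, v = √[μ(2/r − 1/a_t)] = 52.26 km/s.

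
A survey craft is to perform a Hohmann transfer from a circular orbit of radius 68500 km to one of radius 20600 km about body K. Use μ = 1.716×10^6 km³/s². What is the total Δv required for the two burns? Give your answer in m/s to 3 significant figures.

Δv = 3790 m/s

Transfer-ellipse semi-major axis a_t = (r₁ + r₂)/2 = (68500 + 20600)/2 = 44550 km.
Circular speed at r₁: v₁ = √(μ/r₁) = √(1.716×10^6/68500) = 5.005 km/s.
On the transfer ellipse at r₁, v² = μ(2/r − 1/a) gives v_a = √[μ(2/r₁ − 1/a_t)] = 3.403 km/s.
First burn Δv₁ = |v_a − v₁| = 1.602 km/s.
Circular speed at r₂: v₂ = √(μ/r₂) = 9.1269 km/s.
Transfer-orbit speed at r₂: v_p = √[μ(2/r₂ − 1/a_t)] = 11.317 km/s.
Second burn Δv₂ = |v₂ − v_p| = 2.190 km/s.
Δv = Δv₁ + Δv₂ = 1.602 + 2.190 = 3.792 km/s.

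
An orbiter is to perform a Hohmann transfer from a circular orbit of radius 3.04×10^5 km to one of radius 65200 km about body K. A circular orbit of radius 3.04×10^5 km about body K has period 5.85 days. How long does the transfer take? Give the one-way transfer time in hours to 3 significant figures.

From Kepler's third law T² = 4π²r³/μ at r = 3.04×10^5 km, T = 5.85 days = 5.85 × 86400 s = 5.0544×10^5 s: μ = 4π²r³/T² = 4.34151×10^6 km³/s².
Transfer-ellipse semi-major axis a_t = (r₁ + r₂)/2 = (3.040×10^5 + 65200)/2 = 1.846×10^5 km.
Transfer time t = π√(a_t³/μ) = π√((1.846×10^5)³ / 4.34151×10^6) = 1.196×10^5 s.
Converting: 1.196×10^5 s ÷ 3600 s/hour = 33.2 hours.

t = 33.2 hours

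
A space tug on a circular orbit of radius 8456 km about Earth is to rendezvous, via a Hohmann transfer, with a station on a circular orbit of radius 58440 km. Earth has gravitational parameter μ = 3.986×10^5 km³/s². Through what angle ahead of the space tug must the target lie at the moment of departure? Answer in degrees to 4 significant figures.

The Hohmann ellipse has a_t = (r₁ + r₂)/2 = 33448 km.
The half-period of the transfer ellipse is t = π√(a_t³/μ) = 30439 s.
Target angular speed ω₂ = √(μ/r₂³) = 4.4689×10^-5 rad/s.
Angle swept by the target during transfer: ω₂·t = 1.3603 rad = 77.94°.
Arrival is 180° from departure on the ellipse, so φ = 180° − 77.94° = 102.1°.

φ = 102.1°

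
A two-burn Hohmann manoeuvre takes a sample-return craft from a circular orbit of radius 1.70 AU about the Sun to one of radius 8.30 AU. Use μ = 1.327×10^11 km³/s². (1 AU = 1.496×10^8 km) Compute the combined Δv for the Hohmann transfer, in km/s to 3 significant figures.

Δv = 10.9 km/s

In km: r₁ = 1.70 × 1.496×10^8 = 2.5432×10^8 km; r₂ = 8.30 × 1.496×10^8 = 1.24168×10^9 km.
Semi-major axis of the transfer orbit: a_t = (2.5432×10^8 + 1.24168×10^9)/2 = 7.480×10^8 km.
At r₁ the circular-orbit speed is v₁ = √(μ/r₁) = 22.843 km/s.
Transfer-orbit speed at r₁ (vis-viva): v_p = √[μ(2/r₁ − 1/a_t)] = 29.431 km/s.
First burn Δv₁ = |v_p − v₁| = 6.588 km/s.
At r₂, v₂ = √(μ/r₂) = 10.338 km/s.
Transfer-orbit speed at r₂: v_a = √[μ(2/r₂ − 1/a_t)] = 6.0280 km/s.
Second burn Δv₂ = |v₂ − v_a| = 4.310 km/s.
Total Δv = Δv₁ + Δv₂ = 10.90 km/s.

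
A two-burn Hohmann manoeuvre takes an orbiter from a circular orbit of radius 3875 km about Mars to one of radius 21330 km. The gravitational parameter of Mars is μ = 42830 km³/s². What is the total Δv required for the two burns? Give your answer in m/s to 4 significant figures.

Transfer-ellipse semi-major axis a_t = (r₁ + r₂)/2 = (3875 + 21330)/2 = 12602.5 km.
At r₁ the circular-orbit speed is v₁ = √(μ/r₁) = 3.3246 km/s.
Transfer-orbit speed at r₁ (vis-viva): v_p = √[μ(2/r₁ − 1/a_t)] = 4.3252 km/s.
First burn Δv₁ = |v_p − v₁| = 1.001 km/s.
Circular speed at r₂: v₂ = √(μ/r₂) = 1.41703 km/s.
Transfer-orbit speed at r₂: v_a = √[μ(2/r₂ − 1/a_t)] = 0.785753 km/s.
Second burn Δv₂ = |v₂ − v_a| = 0.6313 km/s.
Δv = Δv₁ + Δv₂ = 1.001 + 0.6313 = 1.632 km/s.

Δv = 1632 m/s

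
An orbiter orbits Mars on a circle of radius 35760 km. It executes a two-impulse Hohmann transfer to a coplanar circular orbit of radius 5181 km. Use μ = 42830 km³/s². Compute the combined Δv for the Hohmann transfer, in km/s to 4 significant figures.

The Hohmann ellipse has a_t = (r₁ + r₂)/2 = 20470.5 km.
Circular speed at r₁: v₁ = √(μ/r₁) = √(42830/35760) = 1.0944 km/s.
On the transfer ellipse at r₁, vis-viva equation gives v_a = √[μ(2/r₁ − 1/a_t)] = 0.55058 km/s.
First burn Δv₁ = |v_a − v₁| = 0.5438 km/s.
Circular speed at r₂: v₂ = √(μ/r₂) = 2.875 km/s.
Transfer-orbit speed at r₂: v_p = √[μ(2/r₂ − 1/a_t)] = 3.800 km/s.
Second burn Δv₂ = |v₂ − v_p| = 0.9250 km/s.
Δv = Δv₁ + Δv₂ = 0.5438 + 0.9250 = 1.469 km/s.

Δv = 1.469 km/s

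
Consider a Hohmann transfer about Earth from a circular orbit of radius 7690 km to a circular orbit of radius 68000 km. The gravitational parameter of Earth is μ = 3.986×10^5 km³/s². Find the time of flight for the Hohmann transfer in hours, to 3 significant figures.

t = 10.2 hours

Semi-major axis of the transfer orbit: a_t = (7690 + 68000)/2 = 37845 km.
Transfer time t = π√(a_t³/μ) = π√((37845)³ / 3.986×10^5) = 36630 s.
Converting: 36630 s ÷ 3600 s/hour = 10.2 hours.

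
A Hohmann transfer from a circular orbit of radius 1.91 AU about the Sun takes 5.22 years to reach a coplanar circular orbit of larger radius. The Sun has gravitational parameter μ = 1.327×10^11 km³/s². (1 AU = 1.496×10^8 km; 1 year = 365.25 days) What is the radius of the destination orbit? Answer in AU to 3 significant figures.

In km: r₁ = 1.91 × 1.496×10^8 = 2.85736×10^8 km.
Transfer time t = 5.22 years × 365.25 × 86400 s = 1.64730672×10^8 s, and t = π√(a_t³/μ).
So a_t = (μ t²/π²)^(1/3) = (1.327×10^11 × (1.64730672×10^8)² / π²)^(1/3) = 7.1456×10^8 km.
Since a_t = (r₁ + r₂)/2, r₂ = 2a_t − r₁ = 2×7.1456×10^8 − 2.85736×10^8 = 1.143384×10^9 km.
In AU: r₂ = 1.143384×10^9 / 1.496×10^8 = 7.64 AU.

r₂ = 7.64 AU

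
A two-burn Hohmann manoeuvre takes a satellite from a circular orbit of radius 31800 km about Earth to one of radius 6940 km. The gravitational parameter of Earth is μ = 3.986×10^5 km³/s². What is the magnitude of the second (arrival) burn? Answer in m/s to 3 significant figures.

Δv₂ = 2130 m/s

The Hohmann ellipse has a_t = (r₁ + r₂)/2 = 19370 km.
On the circular orbit at r = 6940 km, v_c = √(μ/r) = 7.5786 km/s.
Transfer-orbit speed at the same r (vis-viva, a = a_t): v_t = √[μ(2/r − 1/a_t)] = 9.7104 km/s.
Δv₂ = |v_t − v_c| = |9.7104 − 7.5786| = 2.132 km/s.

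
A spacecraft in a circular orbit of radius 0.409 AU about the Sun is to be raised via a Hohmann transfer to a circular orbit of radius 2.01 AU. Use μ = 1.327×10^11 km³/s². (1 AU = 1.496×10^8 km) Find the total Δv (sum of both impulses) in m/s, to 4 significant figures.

Δv = 22260 m/s

In km: r₁ = 0.409 × 1.496×10^8 = 6.11864×10^7 km; r₂ = 2.01 × 1.496×10^8 = 3.00696×10^8 km.
The Hohmann ellipse has a_t = (r₁ + r₂)/2 = 1.809412×10^8 km.
Circular speed at r₁: v₁ = √(μ/r₁) = √(1.327×10^11/6.11864×10^7) = 46.570 km/s.
Transfer-orbit speed at r₁ (v² = μ(2/r − 1/a)): v_p = √[μ(2/r₁ − 1/a_t)] = 60.035 km/s.
First burn Δv₁ = |v_p − v₁| = 13.465 km/s.
At r₂, v₂ = √(μ/r₂) = 21.00737 km/s.
Transfer-orbit speed at r₂: v_a = √[μ(2/r₂ − 1/a_t)] = 12.21604 km/s.
Second burn Δv₂ = |v₂ − v_a| = 8.7913 km/s.
Δv = Δv₁ + Δv₂ = 13.465 + 8.7913 = 22.26 km/s.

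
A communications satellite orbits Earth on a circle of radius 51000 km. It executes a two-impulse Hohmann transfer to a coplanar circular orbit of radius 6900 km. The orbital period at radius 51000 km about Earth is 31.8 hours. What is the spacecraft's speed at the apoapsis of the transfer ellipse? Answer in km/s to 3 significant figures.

From Kepler's third law T² = 4π²r³/μ at r = 51000 km, T = 31.8 hours = 31.8 × 3600 s = 1.1448×10^5 s: μ = 4π²r³/T² = 3.99587×10^5 km³/s².
Transfer-ellipse semi-major axis a_t = (r₁ + r₂)/2 = (51000 + 6900)/2 = 28950 km.
The apoapsis of the transfer ellipse is at r = 51000 km.
Vis-viva: v = √[μ(2/r − 1/a_t)] = √[3.99587×10^5 × (2/51000 − 1/28950)] = 1.367 km/s.

v = 1.37 km/s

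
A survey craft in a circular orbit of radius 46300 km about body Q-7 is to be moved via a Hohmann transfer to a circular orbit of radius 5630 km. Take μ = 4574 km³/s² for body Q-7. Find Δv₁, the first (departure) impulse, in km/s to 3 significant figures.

Semi-major axis of the transfer orbit: a_t = (46300 + 5630)/2 = 25965 km.
On the circular orbit at r = 46300 km, v_c = √(μ/r) = 0.314310 km/s.
Transfer-orbit speed at the same r (vis-viva, a = a_t): v_t = √[μ(2/r − 1/a_t)] = 0.146358 km/s.
Δv₁ = |v_t − v_c| = |0.146358 − 0.314310| = 0.1680 km/s.

Δv₁ = 0.168 km/s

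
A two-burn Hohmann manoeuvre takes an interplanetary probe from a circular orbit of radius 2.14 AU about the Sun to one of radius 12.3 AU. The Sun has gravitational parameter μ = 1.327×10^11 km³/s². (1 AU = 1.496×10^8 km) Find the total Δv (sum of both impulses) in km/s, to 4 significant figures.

In km: r₁ = 2.14 × 1.496×10^8 = 3.20144×10^8 km; r₂ = 12.3 × 1.496×10^8 = 1.84008×10^9 km.
The Hohmann ellipse has a_t = (r₁ + r₂)/2 = 1.080112×10^9 km.
At r₁ the circular-orbit speed is v₁ = √(μ/r₁) = 20.359 km/s.
On the transfer ellipse at r₁, vis-viva equation gives v_p = √[μ(2/r₁ − 1/a_t)] = 26.573 km/s.
First burn Δv₁ = |v_p − v₁| = 6.214 km/s.
Circular speed at r₂: v₂ = √(μ/r₂) = 8.492 km/s.
Transfer-orbit speed at r₂: v_a = √[μ(2/r₂ − 1/a_t)] = 4.623 km/s.
Second burn Δv₂ = |v₂ − v_a| = 3.869 km/s.
Total Δv = Δv₁ + Δv₂ = 10.08 km/s.

Δv = 10.08 km/s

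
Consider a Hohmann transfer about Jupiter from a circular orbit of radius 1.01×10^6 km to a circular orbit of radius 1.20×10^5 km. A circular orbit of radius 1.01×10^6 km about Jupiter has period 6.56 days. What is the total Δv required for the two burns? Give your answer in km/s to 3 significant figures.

Δv = 17.0 km/s

From Kepler's third law T² = 4π²r³/μ at r = 1.01×10^6 km, T = 6.56 days = 6.56 × 86400 s = 5.66784×10^5 s: μ = 4π²r³/T² = 1.26616×10^8 km³/s².
Semi-major axis of the transfer orbit: a_t = (1.010×10^6 + 1.200×10^5)/2 = 5.650×10^5 km.
Circular speed at r₁: v₁ = √(μ/r₁) = √(1.26616×10^8/1.010×10^6) = 11.1965 km/s.
On the transfer ellipse at r₁, vis-viva equation gives v_a = √[μ(2/r₁ − 1/a_t)] = 5.16000 km/s.
First burn Δv₁ = |v_a − v₁| = 6.0365 km/s.
Circular speed at r₂: v₂ = √(μ/r₂) = 32.483 km/s.
Transfer-orbit speed at r₂: v_p = √[μ(2/r₂ − 1/a_t)] = 43.430 km/s.
Second burn Δv₂ = |v₂ − v_p| = 10.947 km/s.
Δv = Δv₁ + Δv₂ = 6.0365 + 10.947 = 16.98 km/s.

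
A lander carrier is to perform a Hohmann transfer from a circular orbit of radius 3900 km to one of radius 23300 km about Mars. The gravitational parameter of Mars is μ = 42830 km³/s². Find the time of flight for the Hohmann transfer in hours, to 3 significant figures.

t = 6.69 hours

Semi-major axis of the transfer orbit: a_t = (3900 + 23300)/2 = 13600 km.
By Kepler's third law the transfer-orbit period is T = 2π√(a_t³/μ), so t = T/2 = 24080 s.
Converting: 24080 s ÷ 3600 s/hour = 6.69 hours.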